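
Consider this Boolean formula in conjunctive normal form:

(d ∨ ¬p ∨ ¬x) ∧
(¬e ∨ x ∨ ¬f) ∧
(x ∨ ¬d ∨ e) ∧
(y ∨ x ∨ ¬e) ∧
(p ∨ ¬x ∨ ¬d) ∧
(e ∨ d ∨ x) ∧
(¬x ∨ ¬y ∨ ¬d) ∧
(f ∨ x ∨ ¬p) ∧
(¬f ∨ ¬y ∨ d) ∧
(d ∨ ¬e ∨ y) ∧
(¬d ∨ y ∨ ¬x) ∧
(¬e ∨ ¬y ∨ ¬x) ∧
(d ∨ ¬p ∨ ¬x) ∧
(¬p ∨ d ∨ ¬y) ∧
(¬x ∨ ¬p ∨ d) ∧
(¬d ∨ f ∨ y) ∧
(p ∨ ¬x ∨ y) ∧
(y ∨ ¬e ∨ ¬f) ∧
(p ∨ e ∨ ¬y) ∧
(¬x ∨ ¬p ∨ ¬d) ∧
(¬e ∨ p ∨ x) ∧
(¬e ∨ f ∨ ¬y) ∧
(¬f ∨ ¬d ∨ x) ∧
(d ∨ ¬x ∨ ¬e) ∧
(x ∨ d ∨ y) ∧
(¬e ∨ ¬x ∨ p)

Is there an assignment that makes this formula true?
No

No, the formula is not satisfiable.

No assignment of truth values to the variables can make all 26 clauses true simultaneously.

The formula is UNSAT (unsatisfiable).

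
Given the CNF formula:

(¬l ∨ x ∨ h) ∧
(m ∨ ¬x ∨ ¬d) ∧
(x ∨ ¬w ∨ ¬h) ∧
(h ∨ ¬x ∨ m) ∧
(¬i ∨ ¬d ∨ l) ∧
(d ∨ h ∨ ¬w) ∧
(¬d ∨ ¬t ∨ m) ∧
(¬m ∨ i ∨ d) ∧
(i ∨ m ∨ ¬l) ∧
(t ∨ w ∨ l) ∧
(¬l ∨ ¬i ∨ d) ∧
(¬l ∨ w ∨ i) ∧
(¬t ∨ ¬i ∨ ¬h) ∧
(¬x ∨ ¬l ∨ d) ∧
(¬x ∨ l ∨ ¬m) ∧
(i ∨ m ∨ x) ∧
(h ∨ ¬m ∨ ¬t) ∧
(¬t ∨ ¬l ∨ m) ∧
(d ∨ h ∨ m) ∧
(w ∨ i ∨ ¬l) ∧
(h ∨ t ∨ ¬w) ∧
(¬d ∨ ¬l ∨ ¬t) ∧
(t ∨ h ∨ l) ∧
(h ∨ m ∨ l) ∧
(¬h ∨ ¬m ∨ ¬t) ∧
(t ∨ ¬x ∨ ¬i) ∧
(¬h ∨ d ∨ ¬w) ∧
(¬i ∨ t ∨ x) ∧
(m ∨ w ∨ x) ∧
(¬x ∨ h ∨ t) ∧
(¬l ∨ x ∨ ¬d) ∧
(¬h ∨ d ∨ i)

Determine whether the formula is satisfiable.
Yes

Yes, the formula is satisfiable.

One satisfying assignment is: w=True, d=True, l=True, x=True, i=False, h=True, t=False, m=True

Verification: With this assignment, all 32 clauses evaluate to true.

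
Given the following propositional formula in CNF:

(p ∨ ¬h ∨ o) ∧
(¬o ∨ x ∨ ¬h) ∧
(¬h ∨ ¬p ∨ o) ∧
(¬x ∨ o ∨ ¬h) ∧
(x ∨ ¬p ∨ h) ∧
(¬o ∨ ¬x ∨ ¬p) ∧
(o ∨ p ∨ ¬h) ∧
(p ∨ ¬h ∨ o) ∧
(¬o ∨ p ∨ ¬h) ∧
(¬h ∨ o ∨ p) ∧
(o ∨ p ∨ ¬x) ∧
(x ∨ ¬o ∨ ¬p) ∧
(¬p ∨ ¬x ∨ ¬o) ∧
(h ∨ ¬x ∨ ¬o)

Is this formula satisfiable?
Yes

Yes, the formula is satisfiable.

One satisfying assignment is: p=False, o=False, x=False, h=False

Verification: With this assignment, all 14 clauses evaluate to true.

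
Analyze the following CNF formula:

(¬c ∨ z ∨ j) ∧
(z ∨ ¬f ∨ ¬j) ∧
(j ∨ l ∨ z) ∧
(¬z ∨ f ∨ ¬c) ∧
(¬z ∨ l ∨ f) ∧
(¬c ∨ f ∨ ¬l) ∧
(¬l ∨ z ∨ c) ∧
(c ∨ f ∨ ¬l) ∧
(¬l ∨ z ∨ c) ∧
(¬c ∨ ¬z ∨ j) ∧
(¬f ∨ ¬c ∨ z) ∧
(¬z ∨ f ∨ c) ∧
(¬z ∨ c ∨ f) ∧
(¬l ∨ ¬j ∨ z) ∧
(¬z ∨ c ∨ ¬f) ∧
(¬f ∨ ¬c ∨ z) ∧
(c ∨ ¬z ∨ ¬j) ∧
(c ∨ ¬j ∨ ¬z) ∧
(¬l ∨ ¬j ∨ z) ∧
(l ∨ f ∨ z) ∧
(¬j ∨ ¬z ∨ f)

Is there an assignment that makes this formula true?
Yes

Yes, the formula is satisfiable.

One satisfying assignment is: j=True, f=True, c=True, l=False, z=True

Verification: With this assignment, all 21 clauses evaluate to true.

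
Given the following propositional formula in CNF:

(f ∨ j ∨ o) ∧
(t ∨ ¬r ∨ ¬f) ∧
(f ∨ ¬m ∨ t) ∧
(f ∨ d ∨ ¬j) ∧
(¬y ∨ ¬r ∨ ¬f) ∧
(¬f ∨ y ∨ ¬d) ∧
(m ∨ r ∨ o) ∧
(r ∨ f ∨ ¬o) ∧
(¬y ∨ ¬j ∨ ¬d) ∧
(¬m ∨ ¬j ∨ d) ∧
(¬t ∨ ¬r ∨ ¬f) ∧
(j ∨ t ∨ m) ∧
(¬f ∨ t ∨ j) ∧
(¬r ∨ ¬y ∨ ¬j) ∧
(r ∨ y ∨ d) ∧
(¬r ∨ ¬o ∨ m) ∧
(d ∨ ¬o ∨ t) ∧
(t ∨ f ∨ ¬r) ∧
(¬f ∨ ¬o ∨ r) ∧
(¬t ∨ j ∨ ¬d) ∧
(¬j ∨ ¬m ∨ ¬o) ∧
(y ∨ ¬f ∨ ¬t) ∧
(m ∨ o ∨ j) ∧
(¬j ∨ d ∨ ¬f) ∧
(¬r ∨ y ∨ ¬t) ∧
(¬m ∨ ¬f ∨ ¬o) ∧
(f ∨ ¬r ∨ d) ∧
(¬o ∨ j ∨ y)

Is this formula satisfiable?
Yes

Yes, the formula is satisfiable.

One satisfying assignment is: r=False, o=False, f=True, d=False, m=True, j=False, y=True, t=True

Verification: With this assignment, all 28 clauses evaluate to true.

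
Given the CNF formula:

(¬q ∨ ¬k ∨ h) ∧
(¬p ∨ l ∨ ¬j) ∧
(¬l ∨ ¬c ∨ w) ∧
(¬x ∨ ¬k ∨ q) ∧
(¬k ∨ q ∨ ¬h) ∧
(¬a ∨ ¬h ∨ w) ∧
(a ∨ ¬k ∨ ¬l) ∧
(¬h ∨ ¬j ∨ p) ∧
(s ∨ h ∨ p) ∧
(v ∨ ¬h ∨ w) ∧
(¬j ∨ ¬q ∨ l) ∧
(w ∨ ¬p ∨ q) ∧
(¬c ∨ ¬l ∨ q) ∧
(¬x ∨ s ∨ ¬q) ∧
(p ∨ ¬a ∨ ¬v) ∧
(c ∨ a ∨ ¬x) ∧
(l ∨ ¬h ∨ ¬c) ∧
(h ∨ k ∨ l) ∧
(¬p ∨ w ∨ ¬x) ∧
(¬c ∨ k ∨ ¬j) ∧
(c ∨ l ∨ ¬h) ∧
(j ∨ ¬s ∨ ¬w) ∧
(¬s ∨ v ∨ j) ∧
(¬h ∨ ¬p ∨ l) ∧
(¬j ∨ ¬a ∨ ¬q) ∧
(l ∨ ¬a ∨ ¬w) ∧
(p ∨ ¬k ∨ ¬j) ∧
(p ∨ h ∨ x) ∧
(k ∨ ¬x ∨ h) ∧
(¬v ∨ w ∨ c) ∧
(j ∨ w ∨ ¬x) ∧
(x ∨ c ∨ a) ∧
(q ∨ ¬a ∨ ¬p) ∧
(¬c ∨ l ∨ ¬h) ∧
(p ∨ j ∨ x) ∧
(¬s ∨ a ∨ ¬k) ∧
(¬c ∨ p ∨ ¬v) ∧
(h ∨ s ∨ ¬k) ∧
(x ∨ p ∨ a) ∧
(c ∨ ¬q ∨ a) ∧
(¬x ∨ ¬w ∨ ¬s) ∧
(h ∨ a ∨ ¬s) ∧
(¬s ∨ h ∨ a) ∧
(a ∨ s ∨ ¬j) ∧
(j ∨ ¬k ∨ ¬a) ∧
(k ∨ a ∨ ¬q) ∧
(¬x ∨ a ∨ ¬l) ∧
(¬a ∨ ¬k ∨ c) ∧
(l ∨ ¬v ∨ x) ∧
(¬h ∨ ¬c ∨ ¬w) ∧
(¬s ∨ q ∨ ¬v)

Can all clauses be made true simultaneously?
Yes

Yes, the formula is satisfiable.

One satisfying assignment is: j=False, w=True, k=False, a=True, l=True, h=False, q=True, x=False, p=True, s=False, v=True, c=True

Verification: With this assignment, all 51 clauses evaluate to true.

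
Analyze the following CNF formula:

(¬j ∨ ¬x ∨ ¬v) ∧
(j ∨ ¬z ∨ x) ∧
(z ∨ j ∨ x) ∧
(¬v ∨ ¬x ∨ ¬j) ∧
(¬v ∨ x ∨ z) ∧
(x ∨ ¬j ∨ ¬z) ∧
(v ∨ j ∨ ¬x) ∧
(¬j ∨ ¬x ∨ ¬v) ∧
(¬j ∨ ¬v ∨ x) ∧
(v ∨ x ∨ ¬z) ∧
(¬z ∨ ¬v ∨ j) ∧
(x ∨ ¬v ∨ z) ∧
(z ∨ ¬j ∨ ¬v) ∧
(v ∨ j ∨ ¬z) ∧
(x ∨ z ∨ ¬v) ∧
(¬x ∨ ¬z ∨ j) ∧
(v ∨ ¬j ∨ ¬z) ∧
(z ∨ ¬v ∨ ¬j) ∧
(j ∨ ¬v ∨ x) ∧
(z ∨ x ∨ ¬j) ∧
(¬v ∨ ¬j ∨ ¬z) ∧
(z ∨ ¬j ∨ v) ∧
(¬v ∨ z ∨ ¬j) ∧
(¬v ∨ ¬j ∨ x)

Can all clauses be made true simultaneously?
Yes

Yes, the formula is satisfiable.

One satisfying assignment is: x=True, z=False, v=True, j=False

Verification: With this assignment, all 24 clauses evaluate to true.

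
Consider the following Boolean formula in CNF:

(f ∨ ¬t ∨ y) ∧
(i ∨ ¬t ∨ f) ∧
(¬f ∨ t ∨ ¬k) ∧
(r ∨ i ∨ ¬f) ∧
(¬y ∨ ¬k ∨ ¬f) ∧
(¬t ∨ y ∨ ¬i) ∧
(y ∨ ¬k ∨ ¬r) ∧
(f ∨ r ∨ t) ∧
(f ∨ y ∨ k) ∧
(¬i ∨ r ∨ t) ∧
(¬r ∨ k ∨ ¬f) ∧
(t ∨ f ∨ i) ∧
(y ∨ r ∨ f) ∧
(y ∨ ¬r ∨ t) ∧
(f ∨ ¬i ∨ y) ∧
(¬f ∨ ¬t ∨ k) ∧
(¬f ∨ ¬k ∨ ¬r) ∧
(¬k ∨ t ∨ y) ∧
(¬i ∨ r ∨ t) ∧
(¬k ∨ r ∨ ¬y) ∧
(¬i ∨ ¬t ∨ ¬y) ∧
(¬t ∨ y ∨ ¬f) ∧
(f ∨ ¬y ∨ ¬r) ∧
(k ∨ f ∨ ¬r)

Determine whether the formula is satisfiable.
No

No, the formula is not satisfiable.

No assignment of truth values to the variables can make all 24 clauses true simultaneously.

The formula is UNSAT (unsatisfiable).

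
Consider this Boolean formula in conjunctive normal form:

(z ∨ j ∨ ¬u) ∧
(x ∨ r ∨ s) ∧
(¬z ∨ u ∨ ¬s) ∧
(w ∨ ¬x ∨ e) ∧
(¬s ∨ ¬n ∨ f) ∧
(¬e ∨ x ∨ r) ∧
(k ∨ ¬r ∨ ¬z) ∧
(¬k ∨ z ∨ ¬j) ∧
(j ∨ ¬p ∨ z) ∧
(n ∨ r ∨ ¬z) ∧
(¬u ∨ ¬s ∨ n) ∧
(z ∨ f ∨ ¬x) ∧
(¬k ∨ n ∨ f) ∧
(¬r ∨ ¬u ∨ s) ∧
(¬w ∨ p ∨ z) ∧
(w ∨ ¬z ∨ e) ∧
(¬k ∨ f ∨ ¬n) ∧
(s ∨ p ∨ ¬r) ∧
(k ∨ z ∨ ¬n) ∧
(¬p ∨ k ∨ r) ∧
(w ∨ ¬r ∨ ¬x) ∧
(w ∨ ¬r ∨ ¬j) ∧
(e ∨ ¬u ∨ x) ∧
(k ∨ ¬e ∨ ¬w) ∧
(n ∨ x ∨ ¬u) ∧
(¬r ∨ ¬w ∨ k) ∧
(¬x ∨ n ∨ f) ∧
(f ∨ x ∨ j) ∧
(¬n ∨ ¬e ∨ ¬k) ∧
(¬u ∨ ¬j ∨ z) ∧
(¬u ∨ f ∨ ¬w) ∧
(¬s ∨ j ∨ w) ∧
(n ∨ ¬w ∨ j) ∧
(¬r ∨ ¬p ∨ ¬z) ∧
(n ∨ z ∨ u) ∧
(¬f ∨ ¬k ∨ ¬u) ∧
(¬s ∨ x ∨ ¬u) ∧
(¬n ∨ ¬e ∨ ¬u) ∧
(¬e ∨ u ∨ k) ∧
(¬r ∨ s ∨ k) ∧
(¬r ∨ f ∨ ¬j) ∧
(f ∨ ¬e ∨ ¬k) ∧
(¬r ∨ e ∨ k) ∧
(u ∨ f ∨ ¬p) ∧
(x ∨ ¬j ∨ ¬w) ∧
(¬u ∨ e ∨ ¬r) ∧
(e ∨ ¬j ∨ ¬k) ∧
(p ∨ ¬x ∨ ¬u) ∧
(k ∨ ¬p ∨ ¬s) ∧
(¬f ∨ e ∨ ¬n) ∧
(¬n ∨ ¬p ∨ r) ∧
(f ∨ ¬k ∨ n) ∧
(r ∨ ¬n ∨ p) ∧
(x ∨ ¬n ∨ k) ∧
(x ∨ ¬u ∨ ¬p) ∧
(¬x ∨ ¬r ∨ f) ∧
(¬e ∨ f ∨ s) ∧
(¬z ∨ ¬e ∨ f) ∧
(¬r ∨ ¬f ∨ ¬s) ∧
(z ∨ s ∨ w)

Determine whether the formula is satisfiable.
No

No, the formula is not satisfiable.

No assignment of truth values to the variables can make all 60 clauses true simultaneously.

The formula is UNSAT (unsatisfiable).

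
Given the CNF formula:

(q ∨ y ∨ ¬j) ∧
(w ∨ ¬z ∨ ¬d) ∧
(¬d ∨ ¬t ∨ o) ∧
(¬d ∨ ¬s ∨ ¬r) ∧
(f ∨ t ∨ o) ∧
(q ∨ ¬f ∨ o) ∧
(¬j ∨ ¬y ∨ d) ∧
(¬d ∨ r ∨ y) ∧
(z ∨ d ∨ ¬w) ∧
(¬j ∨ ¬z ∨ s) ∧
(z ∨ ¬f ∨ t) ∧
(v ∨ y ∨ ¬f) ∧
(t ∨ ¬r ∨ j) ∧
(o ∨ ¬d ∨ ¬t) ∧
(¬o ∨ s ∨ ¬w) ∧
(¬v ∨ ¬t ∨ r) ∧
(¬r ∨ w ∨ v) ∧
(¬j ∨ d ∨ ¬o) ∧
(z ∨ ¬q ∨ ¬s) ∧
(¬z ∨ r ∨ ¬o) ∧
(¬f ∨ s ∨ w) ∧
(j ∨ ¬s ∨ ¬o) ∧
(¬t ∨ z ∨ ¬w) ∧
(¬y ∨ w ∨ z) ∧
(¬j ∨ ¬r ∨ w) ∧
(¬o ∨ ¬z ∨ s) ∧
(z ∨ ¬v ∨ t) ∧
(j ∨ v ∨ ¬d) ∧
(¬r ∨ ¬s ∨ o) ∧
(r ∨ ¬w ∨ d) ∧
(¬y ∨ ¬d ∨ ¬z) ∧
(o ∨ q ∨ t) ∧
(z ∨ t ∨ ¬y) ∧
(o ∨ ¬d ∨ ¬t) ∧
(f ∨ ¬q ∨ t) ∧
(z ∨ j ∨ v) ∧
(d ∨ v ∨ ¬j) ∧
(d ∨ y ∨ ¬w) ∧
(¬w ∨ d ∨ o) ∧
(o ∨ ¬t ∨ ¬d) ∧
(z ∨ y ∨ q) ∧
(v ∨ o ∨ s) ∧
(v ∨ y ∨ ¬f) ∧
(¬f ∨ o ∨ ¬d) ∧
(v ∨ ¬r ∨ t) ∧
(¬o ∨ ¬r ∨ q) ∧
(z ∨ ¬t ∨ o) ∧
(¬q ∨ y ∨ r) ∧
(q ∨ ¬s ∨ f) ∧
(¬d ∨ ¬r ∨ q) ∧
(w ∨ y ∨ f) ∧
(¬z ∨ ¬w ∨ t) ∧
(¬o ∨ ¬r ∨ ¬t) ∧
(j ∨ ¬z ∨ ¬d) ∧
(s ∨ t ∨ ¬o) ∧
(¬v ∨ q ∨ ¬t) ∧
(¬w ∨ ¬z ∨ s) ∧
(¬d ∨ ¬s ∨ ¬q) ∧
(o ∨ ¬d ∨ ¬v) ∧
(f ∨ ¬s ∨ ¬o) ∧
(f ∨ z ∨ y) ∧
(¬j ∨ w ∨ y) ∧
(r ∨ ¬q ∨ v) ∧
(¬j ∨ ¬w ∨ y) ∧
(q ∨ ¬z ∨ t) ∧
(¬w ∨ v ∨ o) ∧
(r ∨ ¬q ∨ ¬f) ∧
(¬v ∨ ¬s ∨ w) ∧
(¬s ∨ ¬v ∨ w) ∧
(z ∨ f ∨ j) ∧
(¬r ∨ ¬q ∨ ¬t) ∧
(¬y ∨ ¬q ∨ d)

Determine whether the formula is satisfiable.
No

No, the formula is not satisfiable.

No assignment of truth values to the variables can make all 72 clauses true simultaneously.

The formula is UNSAT (unsatisfiable).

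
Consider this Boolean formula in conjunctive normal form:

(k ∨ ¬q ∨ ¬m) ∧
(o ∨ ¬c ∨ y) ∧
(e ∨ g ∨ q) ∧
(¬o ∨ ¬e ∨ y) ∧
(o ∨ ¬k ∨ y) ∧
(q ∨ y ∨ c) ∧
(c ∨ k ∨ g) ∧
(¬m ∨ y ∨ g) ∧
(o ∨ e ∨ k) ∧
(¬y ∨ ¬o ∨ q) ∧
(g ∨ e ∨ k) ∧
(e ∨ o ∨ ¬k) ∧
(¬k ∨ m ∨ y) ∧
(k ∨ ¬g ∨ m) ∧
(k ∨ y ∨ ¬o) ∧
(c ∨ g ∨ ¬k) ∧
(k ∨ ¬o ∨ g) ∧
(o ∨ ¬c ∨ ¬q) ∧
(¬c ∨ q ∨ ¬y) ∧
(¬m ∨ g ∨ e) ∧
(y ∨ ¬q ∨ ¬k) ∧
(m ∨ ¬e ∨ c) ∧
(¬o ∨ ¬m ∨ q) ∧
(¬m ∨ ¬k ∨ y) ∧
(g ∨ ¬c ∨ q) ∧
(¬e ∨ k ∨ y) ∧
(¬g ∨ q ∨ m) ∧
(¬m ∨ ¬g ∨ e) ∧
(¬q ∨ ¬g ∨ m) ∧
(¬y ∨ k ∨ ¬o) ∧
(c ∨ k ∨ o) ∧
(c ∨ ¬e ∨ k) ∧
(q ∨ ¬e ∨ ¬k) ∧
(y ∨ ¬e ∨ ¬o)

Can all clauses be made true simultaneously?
Yes

Yes, the formula is satisfiable.

One satisfying assignment is: k=True, g=True, o=True, q=True, e=True, c=False, m=True, y=True

Verification: With this assignment, all 34 clauses evaluate to true.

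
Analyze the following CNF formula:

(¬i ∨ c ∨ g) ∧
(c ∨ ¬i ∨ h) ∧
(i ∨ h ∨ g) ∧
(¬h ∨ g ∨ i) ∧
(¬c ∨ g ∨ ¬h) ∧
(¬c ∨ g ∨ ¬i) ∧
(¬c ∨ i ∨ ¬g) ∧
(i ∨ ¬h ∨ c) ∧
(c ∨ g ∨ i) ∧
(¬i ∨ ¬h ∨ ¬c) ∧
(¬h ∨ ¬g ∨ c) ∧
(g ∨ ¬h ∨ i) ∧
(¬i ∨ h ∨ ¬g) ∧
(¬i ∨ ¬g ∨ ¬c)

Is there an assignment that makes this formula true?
Yes

Yes, the formula is satisfiable.

One satisfying assignment is: i=False, g=True, h=False, c=False

Verification: With this assignment, all 14 clauses evaluate to true.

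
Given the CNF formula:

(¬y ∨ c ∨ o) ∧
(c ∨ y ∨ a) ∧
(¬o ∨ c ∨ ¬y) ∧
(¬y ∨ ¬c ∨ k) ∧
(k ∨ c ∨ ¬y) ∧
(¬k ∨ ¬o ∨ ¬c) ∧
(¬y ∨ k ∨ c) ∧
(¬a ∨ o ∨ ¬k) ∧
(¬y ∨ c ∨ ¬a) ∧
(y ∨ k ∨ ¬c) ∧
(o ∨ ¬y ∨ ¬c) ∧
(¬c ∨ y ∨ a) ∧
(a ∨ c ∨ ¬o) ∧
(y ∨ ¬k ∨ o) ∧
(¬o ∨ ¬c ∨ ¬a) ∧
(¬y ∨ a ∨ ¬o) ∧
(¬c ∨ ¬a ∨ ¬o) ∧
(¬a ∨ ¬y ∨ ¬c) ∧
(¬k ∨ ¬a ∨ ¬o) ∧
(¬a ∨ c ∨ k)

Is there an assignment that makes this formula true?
No

No, the formula is not satisfiable.

No assignment of truth values to the variables can make all 20 clauses true simultaneously.

The formula is UNSAT (unsatisfiable).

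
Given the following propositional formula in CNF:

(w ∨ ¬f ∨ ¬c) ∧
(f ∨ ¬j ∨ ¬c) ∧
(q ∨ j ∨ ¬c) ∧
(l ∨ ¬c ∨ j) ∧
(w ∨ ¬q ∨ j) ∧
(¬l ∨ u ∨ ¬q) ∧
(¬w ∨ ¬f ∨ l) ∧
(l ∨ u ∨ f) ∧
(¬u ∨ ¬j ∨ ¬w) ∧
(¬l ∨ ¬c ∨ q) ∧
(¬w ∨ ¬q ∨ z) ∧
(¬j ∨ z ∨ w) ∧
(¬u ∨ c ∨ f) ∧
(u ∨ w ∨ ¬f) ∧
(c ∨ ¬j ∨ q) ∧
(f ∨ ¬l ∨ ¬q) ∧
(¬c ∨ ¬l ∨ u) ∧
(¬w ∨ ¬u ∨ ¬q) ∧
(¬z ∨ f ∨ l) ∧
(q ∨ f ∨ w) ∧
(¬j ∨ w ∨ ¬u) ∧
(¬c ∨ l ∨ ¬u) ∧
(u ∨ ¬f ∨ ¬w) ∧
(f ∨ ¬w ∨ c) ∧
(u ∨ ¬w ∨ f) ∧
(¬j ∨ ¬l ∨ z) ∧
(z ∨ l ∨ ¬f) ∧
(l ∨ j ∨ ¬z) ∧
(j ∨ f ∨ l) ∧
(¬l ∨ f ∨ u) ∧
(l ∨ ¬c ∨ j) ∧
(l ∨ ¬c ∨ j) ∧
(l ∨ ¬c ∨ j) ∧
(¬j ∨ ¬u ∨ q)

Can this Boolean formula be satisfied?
Yes

Yes, the formula is satisfiable.

One satisfying assignment is: u=True, z=False, w=False, c=False, q=False, f=True, j=False, l=True

Verification: With this assignment, all 34 clauses evaluate to true.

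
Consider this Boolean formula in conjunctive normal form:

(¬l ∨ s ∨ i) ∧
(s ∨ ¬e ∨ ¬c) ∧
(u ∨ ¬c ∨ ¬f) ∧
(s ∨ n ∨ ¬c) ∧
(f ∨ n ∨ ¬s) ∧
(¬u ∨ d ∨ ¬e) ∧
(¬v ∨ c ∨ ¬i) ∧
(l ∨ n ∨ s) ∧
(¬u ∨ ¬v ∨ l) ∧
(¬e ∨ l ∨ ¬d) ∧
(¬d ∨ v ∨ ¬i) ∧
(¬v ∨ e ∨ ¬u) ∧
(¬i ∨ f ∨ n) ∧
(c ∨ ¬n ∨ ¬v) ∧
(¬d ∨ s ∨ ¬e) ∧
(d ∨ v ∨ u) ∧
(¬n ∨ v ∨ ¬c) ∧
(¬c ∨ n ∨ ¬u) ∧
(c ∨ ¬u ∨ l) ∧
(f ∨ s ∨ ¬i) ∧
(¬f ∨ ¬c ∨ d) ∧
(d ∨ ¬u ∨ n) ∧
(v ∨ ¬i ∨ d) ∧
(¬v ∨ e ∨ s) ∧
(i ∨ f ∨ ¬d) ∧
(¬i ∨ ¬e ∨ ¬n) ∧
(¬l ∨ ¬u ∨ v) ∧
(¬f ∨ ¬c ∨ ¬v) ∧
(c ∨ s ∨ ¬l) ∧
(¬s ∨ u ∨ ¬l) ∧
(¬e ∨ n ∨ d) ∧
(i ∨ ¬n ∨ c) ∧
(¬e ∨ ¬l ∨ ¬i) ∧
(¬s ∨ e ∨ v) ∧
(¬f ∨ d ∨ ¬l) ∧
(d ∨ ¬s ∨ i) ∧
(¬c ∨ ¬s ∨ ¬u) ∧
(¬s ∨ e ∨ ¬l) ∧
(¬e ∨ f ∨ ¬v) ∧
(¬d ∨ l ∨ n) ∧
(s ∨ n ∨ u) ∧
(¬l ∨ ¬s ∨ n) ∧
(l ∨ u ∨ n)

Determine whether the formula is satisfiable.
Yes

Yes, the formula is satisfiable.

One satisfying assignment is: l=False, v=True, c=True, f=False, e=False, u=False, s=True, d=False, i=True, n=True

Verification: With this assignment, all 43 clauses evaluate to true.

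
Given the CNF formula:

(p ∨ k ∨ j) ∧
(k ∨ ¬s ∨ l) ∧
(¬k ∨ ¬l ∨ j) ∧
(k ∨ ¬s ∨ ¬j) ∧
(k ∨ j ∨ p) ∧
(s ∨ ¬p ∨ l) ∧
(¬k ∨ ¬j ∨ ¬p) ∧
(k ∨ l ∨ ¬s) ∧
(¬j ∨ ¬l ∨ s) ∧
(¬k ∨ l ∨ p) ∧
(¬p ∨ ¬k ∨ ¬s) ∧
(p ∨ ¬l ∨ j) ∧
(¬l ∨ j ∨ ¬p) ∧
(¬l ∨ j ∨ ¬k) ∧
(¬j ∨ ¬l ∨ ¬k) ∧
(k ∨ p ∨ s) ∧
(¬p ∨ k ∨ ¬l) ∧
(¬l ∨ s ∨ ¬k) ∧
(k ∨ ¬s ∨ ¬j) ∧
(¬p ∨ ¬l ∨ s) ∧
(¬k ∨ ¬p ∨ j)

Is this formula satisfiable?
No

No, the formula is not satisfiable.

No assignment of truth values to the variables can make all 21 clauses true simultaneously.

The formula is UNSAT (unsatisfiable).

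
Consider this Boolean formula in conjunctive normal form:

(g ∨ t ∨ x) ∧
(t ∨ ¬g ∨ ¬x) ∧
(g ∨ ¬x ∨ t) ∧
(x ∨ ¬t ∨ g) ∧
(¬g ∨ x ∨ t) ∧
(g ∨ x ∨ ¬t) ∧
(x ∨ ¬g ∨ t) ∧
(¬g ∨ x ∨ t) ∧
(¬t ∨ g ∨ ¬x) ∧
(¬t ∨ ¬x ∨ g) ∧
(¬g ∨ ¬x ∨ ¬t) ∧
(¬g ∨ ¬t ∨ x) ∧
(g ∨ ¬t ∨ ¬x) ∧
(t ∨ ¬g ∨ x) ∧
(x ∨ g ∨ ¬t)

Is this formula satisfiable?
No

No, the formula is not satisfiable.

No assignment of truth values to the variables can make all 15 clauses true simultaneously.

The formula is UNSAT (unsatisfiable).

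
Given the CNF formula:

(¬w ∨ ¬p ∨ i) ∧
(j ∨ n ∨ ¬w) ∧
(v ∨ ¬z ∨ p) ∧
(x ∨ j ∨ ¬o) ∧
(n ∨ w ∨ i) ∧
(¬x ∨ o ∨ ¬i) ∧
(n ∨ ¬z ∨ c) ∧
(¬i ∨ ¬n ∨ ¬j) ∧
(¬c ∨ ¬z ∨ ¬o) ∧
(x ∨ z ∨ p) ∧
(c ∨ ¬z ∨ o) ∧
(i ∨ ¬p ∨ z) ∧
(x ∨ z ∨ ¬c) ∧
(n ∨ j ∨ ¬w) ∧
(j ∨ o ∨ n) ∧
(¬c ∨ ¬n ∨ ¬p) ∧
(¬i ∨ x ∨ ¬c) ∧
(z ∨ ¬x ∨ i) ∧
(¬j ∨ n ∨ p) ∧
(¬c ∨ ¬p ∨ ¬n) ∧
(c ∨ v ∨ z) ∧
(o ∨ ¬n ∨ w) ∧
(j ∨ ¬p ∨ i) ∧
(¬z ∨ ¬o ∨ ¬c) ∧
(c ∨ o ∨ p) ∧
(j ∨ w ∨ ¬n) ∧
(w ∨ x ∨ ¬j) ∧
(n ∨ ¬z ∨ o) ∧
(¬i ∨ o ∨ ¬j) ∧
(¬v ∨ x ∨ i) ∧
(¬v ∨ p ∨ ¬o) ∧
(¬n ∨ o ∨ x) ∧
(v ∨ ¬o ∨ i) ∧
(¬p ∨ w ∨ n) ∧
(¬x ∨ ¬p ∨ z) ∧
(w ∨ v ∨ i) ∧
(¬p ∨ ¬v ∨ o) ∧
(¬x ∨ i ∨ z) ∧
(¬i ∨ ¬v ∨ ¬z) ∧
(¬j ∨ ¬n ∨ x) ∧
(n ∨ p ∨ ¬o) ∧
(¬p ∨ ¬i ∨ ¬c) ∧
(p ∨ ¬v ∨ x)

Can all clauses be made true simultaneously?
Yes

Yes, the formula is satisfiable.

One satisfying assignment is: n=True, p=False, c=True, z=True, i=False, j=True, x=True, v=True, o=False, w=True

Verification: With this assignment, all 43 clauses evaluate to true.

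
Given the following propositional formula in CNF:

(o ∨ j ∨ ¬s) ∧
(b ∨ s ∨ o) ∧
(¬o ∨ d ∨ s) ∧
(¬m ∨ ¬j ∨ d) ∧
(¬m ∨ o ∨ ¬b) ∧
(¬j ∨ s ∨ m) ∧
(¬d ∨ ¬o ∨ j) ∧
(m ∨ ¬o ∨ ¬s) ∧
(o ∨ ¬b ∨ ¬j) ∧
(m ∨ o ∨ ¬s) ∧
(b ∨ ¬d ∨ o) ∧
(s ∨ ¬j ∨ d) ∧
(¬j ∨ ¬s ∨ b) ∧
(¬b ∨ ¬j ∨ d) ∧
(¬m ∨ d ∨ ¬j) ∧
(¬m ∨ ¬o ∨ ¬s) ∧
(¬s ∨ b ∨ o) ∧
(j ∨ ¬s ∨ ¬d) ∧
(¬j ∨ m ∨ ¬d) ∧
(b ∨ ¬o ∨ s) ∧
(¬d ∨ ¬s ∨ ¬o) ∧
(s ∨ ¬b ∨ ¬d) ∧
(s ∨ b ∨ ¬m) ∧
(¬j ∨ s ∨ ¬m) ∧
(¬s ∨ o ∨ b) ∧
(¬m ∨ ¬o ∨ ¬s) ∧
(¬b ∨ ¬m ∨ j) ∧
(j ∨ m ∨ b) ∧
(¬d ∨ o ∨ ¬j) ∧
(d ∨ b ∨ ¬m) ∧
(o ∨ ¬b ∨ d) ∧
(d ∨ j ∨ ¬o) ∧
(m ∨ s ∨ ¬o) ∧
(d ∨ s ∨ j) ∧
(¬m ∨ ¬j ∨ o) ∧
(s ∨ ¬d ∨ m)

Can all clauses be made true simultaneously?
No

No, the formula is not satisfiable.

No assignment of truth values to the variables can make all 36 clauses true simultaneously.

The formula is UNSAT (unsatisfiable).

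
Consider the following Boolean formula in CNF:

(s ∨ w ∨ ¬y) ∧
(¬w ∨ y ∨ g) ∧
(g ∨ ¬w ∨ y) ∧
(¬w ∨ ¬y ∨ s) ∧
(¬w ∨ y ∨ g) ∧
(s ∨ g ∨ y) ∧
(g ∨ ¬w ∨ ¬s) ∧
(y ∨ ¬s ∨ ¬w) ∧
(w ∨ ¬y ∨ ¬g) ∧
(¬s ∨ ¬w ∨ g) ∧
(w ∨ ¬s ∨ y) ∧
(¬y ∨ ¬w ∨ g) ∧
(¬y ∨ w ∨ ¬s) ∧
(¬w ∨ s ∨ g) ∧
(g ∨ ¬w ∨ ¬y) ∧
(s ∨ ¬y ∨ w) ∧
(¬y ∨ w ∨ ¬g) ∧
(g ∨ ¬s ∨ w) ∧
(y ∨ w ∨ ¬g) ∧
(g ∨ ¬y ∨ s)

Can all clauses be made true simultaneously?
Yes

Yes, the formula is satisfiable.

One satisfying assignment is: y=False, s=False, g=True, w=True

Verification: With this assignment, all 20 clauses evaluate to true.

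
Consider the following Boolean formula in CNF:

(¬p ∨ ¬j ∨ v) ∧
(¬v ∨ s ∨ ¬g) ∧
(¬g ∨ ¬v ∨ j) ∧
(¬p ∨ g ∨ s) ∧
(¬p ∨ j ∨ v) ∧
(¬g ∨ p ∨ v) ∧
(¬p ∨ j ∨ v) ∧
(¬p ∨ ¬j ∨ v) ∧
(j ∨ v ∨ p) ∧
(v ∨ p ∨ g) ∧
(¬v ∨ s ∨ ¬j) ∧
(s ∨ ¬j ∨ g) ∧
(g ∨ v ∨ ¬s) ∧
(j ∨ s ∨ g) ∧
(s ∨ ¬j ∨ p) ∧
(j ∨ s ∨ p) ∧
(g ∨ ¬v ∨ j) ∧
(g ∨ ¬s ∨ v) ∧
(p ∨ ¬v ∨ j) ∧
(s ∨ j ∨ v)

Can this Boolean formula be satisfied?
Yes

Yes, the formula is satisfiable.

One satisfying assignment is: g=True, p=False, v=True, j=True, s=True

Verification: With this assignment, all 20 clauses evaluate to true.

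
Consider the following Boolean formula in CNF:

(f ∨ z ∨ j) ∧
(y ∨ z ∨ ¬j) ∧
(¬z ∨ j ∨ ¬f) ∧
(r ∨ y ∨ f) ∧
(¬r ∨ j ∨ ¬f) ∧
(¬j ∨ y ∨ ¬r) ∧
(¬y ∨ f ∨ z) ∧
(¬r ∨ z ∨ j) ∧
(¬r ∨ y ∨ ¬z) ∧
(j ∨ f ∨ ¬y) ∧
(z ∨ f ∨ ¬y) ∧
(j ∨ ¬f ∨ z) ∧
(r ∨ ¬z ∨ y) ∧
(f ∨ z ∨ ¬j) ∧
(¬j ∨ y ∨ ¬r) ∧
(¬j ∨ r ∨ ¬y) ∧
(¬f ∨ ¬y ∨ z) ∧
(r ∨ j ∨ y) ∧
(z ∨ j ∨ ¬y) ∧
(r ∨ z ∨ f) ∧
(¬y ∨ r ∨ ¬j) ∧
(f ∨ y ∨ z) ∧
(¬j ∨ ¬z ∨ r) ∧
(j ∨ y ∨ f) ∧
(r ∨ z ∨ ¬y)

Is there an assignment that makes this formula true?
Yes

Yes, the formula is satisfiable.

One satisfying assignment is: j=True, y=True, f=False, z=True, r=True

Verification: With this assignment, all 25 clauses evaluate to true.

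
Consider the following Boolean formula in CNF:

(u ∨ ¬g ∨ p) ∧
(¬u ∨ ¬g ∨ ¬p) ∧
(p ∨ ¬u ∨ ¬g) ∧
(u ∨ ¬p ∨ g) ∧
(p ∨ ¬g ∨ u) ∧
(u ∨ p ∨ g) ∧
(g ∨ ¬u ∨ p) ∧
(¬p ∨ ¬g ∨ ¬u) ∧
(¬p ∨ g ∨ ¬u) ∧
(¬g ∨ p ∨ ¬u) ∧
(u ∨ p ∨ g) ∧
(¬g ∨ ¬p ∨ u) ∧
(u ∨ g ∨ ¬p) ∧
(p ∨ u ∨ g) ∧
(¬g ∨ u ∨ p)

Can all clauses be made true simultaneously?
No

No, the formula is not satisfiable.

No assignment of truth values to the variables can make all 15 clauses true simultaneously.

The formula is UNSAT (unsatisfiable).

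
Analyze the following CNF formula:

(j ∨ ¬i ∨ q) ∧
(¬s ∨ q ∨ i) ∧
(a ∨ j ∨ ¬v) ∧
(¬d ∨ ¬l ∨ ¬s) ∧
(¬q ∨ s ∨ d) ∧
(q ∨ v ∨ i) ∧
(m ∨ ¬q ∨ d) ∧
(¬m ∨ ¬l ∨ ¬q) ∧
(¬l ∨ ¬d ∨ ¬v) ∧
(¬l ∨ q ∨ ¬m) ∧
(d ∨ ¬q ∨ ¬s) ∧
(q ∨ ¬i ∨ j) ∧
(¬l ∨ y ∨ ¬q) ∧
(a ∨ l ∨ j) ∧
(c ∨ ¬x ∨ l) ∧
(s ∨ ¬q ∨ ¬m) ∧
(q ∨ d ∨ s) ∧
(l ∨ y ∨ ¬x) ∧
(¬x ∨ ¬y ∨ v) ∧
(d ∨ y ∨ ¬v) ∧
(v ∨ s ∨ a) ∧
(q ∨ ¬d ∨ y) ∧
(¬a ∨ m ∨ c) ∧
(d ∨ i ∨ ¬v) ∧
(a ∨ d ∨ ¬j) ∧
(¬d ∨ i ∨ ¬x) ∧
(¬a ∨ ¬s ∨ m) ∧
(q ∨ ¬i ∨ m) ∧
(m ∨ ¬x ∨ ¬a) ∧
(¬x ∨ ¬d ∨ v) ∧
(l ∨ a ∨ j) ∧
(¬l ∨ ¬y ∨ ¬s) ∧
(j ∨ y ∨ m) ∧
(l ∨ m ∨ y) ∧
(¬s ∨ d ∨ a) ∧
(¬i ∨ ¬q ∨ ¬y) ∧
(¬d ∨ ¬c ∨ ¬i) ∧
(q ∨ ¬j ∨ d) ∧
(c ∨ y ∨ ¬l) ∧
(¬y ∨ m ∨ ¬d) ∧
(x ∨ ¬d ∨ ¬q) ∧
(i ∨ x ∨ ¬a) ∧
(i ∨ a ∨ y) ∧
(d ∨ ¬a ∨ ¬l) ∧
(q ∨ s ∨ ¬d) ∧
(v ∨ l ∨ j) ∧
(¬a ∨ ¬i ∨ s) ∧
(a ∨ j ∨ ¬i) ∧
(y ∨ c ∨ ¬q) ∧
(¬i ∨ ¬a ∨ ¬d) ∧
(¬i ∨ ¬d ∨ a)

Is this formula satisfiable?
No

No, the formula is not satisfiable.

No assignment of truth values to the variables can make all 51 clauses true simultaneously.

The formula is UNSAT (unsatisfiable).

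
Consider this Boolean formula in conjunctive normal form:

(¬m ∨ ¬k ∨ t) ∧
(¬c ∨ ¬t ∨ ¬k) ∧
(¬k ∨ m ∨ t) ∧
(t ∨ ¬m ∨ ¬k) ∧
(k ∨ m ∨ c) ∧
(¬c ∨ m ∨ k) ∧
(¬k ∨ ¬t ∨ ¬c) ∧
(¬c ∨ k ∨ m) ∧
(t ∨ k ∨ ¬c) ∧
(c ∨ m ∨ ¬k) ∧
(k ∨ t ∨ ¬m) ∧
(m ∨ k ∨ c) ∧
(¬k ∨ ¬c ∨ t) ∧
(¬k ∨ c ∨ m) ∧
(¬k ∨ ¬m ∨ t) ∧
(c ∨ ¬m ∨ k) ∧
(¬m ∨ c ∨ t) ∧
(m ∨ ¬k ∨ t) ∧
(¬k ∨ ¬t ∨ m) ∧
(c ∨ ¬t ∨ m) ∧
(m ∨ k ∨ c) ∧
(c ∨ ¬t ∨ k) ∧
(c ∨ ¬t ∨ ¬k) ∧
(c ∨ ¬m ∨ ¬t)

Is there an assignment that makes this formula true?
Yes

Yes, the formula is satisfiable.

One satisfying assignment is: k=False, c=True, m=True, t=True

Verification: With this assignment, all 24 clauses evaluate to true.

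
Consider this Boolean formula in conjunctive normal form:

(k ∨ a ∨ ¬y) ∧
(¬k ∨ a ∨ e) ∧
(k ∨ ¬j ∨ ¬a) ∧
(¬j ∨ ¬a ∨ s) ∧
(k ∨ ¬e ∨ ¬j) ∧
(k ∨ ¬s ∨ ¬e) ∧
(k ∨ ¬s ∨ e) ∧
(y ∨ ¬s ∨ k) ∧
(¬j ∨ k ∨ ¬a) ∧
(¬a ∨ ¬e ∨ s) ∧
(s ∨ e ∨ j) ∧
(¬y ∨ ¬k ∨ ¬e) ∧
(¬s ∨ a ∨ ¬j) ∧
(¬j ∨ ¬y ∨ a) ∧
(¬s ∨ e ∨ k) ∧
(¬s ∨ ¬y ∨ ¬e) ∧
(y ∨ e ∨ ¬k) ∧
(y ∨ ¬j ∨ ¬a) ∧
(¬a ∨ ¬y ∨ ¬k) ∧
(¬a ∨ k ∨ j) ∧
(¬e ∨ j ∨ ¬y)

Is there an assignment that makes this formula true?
Yes

Yes, the formula is satisfiable.

One satisfying assignment is: k=False, j=False, a=False, s=False, y=False, e=True

Verification: With this assignment, all 21 clauses evaluate to true.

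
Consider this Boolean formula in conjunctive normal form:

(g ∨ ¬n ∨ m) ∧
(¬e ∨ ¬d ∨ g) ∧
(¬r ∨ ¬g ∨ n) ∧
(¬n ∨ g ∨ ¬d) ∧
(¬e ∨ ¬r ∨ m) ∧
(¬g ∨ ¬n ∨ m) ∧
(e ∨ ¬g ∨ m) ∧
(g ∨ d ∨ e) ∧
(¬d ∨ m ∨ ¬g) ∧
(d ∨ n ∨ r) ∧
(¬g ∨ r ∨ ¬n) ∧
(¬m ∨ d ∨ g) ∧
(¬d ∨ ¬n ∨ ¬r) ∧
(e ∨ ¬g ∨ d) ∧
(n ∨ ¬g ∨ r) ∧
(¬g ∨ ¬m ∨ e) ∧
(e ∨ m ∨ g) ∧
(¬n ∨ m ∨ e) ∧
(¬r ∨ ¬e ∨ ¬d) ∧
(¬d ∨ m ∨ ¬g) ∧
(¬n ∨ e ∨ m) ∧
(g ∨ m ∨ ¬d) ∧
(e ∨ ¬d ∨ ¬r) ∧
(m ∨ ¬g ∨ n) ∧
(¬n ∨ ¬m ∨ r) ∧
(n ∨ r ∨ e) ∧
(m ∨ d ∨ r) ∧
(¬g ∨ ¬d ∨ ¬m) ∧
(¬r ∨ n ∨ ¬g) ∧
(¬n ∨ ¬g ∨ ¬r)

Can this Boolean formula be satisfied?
No

No, the formula is not satisfiable.

No assignment of truth values to the variables can make all 30 clauses true simultaneously.

The formula is UNSAT (unsatisfiable).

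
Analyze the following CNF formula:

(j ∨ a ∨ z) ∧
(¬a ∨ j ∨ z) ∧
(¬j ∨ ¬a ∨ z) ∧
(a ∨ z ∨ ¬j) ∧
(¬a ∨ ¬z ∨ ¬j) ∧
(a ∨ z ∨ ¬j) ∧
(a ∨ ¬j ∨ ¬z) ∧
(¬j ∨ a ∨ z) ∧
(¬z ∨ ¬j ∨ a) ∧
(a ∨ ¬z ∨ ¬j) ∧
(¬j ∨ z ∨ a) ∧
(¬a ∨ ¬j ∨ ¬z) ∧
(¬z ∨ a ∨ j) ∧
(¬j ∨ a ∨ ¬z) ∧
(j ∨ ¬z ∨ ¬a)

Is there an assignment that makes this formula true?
No

No, the formula is not satisfiable.

No assignment of truth values to the variables can make all 15 clauses true simultaneously.

The formula is UNSAT (unsatisfiable).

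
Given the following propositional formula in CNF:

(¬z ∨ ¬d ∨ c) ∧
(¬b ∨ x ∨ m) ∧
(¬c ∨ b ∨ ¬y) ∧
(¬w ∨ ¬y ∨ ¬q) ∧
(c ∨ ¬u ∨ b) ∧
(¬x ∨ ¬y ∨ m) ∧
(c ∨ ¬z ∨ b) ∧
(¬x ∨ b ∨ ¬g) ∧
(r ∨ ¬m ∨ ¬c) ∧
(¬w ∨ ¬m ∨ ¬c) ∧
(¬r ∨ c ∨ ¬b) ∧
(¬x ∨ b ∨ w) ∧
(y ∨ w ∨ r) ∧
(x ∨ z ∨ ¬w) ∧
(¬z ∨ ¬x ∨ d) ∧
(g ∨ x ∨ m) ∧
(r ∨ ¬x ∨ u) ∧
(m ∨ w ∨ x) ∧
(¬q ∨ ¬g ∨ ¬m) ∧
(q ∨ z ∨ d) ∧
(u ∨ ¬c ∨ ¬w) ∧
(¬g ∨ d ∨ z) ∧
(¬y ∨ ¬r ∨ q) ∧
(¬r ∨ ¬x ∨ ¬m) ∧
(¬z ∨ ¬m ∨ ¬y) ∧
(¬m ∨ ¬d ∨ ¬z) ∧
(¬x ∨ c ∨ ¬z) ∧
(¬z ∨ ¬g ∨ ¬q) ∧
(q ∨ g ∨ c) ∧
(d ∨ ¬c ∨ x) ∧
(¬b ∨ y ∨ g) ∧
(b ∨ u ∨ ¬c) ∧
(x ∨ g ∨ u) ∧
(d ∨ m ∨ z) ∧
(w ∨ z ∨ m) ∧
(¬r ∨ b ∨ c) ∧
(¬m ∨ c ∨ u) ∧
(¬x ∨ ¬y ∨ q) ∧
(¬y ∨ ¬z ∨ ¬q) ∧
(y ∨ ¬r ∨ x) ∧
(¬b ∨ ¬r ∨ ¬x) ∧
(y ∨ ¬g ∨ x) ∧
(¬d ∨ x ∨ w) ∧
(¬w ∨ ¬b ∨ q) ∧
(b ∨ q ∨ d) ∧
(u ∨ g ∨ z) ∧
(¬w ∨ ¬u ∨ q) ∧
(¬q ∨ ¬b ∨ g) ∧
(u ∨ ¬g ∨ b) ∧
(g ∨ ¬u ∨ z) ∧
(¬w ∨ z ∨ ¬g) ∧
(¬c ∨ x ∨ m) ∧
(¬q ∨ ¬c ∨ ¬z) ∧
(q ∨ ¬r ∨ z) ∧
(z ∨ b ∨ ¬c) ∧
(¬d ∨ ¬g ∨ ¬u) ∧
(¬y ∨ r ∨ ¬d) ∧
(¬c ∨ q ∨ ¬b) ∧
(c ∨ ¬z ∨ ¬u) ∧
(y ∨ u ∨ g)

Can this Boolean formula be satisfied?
No

No, the formula is not satisfiable.

No assignment of truth values to the variables can make all 60 clauses true simultaneously.

The formula is UNSAT (unsatisfiable).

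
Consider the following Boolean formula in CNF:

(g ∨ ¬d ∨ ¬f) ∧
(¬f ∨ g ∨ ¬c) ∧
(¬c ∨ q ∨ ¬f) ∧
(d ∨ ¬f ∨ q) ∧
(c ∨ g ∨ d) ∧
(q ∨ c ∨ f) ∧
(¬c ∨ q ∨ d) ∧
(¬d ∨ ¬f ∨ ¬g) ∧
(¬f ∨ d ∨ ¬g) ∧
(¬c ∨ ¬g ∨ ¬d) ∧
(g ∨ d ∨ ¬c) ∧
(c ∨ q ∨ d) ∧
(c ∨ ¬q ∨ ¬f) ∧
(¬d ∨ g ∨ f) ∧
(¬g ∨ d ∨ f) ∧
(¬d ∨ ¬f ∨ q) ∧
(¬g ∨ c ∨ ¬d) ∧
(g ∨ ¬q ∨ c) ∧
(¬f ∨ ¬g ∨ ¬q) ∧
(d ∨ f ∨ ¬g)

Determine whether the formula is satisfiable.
No

No, the formula is not satisfiable.

No assignment of truth values to the variables can make all 20 clauses true simultaneously.

The formula is UNSAT (unsatisfiable).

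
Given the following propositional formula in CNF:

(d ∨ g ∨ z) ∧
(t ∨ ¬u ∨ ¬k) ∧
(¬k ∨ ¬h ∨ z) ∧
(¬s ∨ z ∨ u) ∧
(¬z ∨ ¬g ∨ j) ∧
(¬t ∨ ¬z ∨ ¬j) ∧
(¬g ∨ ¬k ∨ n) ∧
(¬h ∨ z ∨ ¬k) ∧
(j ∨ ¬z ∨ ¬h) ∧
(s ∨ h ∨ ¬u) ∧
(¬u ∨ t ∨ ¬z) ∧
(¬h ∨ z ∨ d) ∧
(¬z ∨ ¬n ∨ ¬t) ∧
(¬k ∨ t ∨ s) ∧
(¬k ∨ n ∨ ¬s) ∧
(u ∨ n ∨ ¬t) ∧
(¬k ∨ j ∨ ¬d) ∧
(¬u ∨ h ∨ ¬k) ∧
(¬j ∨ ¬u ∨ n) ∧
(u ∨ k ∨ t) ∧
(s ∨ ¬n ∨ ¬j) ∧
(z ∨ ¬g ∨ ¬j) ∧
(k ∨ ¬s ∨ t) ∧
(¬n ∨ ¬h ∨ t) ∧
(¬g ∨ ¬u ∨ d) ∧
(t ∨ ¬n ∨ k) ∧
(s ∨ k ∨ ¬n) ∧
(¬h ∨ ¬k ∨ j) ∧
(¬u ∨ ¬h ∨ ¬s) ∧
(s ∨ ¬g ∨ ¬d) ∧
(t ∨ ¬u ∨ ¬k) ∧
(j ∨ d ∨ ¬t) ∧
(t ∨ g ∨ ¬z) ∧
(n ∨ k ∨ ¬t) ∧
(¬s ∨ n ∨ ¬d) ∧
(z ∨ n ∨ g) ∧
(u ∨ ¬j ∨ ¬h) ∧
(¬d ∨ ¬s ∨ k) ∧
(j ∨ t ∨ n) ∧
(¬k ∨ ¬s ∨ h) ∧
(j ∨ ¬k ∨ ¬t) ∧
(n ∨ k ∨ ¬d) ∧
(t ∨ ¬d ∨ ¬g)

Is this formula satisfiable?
No

No, the formula is not satisfiable.

No assignment of truth values to the variables can make all 43 clauses true simultaneously.

The formula is UNSAT (unsatisfiable).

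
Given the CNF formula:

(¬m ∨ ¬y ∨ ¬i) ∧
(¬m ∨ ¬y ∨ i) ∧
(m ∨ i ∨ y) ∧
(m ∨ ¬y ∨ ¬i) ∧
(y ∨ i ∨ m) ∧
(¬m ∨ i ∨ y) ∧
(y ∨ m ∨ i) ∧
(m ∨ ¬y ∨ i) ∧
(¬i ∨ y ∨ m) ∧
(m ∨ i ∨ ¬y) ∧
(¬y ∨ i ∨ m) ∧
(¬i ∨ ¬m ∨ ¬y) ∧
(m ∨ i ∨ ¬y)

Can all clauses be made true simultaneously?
Yes

Yes, the formula is satisfiable.

One satisfying assignment is: m=True, y=False, i=True

Verification: With this assignment, all 13 clauses evaluate to true.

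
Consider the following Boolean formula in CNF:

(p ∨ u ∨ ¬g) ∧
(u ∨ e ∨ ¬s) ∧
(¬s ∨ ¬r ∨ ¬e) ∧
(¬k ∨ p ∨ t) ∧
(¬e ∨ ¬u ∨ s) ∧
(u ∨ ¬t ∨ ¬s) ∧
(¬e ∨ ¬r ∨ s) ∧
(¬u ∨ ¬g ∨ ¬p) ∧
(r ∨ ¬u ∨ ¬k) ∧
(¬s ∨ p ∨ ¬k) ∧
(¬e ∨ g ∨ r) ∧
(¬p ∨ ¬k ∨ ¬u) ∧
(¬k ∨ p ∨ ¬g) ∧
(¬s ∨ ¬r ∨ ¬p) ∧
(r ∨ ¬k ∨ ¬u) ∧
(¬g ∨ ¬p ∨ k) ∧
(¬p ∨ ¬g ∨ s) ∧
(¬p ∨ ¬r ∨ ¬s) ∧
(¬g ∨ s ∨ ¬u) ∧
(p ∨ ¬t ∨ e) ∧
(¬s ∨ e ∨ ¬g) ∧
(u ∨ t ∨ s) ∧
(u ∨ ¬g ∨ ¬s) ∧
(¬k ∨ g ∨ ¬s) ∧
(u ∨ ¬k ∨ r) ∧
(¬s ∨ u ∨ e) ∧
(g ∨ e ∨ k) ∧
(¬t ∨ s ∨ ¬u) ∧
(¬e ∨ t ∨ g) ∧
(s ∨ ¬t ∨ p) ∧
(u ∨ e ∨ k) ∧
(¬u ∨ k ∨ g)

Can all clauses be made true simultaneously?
Yes

Yes, the formula is satisfiable.

One satisfying assignment is: g=True, e=True, r=False, t=False, p=False, s=True, u=True, k=False

Verification: With this assignment, all 32 clauses evaluate to true.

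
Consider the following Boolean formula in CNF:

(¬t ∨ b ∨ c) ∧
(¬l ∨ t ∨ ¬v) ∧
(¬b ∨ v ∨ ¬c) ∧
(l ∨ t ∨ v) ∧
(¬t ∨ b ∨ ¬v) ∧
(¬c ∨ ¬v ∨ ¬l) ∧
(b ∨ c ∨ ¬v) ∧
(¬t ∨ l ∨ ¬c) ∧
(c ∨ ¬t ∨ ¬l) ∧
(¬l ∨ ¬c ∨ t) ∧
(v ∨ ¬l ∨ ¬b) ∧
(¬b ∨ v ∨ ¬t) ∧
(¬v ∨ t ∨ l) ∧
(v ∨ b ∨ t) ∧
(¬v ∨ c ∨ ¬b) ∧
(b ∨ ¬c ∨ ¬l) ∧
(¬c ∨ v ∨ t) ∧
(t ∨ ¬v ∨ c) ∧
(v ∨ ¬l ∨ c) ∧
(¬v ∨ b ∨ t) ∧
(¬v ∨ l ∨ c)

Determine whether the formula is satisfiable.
No

No, the formula is not satisfiable.

No assignment of truth values to the variables can make all 21 clauses true simultaneously.

The formula is UNSAT (unsatisfiable).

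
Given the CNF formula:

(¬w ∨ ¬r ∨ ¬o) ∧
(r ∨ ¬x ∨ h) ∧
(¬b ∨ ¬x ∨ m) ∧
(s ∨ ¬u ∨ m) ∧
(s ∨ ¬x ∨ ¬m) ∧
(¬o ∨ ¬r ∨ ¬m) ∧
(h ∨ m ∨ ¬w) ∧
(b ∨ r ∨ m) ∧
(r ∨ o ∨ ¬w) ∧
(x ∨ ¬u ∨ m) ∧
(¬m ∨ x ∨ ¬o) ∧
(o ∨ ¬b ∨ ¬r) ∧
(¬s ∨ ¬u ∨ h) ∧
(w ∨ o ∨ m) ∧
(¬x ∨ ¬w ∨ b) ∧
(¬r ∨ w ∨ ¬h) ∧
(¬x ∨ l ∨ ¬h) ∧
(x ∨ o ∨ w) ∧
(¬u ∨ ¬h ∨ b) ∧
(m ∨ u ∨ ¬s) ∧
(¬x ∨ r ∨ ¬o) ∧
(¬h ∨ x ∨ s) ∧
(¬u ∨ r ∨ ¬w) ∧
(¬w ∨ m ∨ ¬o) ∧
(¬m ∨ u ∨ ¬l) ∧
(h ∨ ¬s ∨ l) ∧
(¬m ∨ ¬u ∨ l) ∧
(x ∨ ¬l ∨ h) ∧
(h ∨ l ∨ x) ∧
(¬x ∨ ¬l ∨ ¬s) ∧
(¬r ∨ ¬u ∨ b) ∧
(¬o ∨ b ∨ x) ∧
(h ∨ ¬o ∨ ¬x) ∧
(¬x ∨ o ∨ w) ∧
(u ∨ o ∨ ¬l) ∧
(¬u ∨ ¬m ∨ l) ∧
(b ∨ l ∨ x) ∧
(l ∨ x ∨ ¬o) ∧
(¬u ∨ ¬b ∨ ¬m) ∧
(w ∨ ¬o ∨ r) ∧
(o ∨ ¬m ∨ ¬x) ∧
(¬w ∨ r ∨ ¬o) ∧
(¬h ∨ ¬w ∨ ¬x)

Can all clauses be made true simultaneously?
No

No, the formula is not satisfiable.

No assignment of truth values to the variables can make all 43 clauses true simultaneously.

The formula is UNSAT (unsatisfiable).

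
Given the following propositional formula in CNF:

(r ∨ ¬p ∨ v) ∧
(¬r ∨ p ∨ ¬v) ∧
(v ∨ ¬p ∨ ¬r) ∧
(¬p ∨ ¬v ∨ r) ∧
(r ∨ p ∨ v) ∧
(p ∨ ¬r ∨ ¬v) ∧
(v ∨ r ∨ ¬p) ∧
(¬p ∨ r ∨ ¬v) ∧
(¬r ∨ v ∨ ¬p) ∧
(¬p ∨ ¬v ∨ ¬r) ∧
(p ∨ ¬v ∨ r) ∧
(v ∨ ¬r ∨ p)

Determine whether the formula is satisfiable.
No

No, the formula is not satisfiable.

No assignment of truth values to the variables can make all 12 clauses true simultaneously.

The formula is UNSAT (unsatisfiable).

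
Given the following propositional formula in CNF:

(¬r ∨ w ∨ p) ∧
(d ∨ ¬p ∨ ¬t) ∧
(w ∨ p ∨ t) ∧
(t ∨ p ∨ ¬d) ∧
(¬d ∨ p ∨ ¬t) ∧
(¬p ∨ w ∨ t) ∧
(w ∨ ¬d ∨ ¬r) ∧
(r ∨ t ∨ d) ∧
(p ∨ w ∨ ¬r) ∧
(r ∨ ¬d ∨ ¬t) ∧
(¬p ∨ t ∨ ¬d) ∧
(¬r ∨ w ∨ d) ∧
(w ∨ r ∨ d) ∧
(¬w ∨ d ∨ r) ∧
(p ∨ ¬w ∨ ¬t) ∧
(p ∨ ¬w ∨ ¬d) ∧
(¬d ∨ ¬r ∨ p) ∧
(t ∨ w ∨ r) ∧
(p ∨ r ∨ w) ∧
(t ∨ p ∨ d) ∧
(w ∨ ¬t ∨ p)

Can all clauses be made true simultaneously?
Yes

Yes, the formula is satisfiable.

One satisfying assignment is: r=True, t=True, d=True, w=True, p=True

Verification: With this assignment, all 21 clauses evaluate to true.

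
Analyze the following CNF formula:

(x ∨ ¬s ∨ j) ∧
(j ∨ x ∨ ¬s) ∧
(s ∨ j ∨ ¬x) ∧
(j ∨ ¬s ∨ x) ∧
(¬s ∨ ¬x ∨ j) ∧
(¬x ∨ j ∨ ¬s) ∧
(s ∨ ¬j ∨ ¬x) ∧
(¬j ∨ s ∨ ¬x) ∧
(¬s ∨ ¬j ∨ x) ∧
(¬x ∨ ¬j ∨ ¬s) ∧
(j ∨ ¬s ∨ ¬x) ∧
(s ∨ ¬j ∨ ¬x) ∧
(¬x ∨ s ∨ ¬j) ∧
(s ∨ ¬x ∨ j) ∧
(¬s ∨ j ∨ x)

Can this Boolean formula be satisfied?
Yes

Yes, the formula is satisfiable.

One satisfying assignment is: s=False, j=False, x=False

Verification: With this assignment, all 15 clauses evaluate to true.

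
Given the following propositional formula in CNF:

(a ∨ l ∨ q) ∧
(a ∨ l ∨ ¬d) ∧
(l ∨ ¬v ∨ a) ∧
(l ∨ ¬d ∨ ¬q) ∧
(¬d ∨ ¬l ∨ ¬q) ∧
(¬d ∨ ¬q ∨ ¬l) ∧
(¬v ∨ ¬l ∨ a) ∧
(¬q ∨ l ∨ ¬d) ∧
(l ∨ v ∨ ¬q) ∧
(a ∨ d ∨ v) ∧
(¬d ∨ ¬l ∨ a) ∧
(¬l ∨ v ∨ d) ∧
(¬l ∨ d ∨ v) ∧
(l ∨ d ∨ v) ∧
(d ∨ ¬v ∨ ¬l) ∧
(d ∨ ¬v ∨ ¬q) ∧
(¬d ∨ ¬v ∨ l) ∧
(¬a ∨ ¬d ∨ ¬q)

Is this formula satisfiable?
Yes

Yes, the formula is satisfiable.

One satisfying assignment is: v=False, l=False, q=False, d=True, a=True

Verification: With this assignment, all 18 clauses evaluate to true.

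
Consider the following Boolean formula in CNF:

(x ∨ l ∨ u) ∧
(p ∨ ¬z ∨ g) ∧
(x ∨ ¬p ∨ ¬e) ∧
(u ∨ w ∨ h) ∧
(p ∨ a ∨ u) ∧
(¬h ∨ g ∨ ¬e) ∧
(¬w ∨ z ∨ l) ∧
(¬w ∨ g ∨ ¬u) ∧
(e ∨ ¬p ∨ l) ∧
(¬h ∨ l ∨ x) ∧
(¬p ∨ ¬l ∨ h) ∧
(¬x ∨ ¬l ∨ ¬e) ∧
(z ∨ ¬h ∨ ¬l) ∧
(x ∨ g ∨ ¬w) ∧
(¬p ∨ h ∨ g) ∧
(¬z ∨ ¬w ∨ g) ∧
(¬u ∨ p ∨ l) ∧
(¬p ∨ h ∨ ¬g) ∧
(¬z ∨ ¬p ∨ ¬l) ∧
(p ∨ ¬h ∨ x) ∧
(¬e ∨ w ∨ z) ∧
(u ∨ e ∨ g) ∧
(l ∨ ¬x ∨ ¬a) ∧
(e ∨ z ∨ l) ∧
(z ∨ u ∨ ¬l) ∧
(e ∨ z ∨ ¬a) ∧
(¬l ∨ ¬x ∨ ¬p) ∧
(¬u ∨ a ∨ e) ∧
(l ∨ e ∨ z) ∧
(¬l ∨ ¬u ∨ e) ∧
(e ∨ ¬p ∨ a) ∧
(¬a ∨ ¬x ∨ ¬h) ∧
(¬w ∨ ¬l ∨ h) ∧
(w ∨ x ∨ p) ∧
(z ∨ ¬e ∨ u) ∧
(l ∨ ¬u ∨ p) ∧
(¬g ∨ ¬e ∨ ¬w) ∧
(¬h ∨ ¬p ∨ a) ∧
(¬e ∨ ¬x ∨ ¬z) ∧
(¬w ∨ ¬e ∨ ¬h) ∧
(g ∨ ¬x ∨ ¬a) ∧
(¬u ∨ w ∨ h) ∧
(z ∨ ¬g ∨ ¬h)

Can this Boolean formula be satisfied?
No

No, the formula is not satisfiable.

No assignment of truth values to the variables can make all 43 clauses true simultaneously.

The formula is UNSAT (unsatisfiable).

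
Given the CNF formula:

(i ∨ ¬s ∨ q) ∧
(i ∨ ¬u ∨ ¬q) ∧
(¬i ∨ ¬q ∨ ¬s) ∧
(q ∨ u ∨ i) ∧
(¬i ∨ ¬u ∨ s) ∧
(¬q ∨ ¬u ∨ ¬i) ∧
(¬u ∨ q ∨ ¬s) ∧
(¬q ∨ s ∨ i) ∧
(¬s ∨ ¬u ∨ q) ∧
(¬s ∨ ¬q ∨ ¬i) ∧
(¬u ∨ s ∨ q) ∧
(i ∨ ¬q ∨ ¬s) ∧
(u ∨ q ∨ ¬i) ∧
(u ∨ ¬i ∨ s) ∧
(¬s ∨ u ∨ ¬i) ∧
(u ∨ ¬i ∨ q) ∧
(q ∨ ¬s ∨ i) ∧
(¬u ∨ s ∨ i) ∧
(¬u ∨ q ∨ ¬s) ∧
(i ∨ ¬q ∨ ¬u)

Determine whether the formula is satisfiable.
No

No, the formula is not satisfiable.

No assignment of truth values to the variables can make all 20 clauses true simultaneously.

The formula is UNSAT (unsatisfiable).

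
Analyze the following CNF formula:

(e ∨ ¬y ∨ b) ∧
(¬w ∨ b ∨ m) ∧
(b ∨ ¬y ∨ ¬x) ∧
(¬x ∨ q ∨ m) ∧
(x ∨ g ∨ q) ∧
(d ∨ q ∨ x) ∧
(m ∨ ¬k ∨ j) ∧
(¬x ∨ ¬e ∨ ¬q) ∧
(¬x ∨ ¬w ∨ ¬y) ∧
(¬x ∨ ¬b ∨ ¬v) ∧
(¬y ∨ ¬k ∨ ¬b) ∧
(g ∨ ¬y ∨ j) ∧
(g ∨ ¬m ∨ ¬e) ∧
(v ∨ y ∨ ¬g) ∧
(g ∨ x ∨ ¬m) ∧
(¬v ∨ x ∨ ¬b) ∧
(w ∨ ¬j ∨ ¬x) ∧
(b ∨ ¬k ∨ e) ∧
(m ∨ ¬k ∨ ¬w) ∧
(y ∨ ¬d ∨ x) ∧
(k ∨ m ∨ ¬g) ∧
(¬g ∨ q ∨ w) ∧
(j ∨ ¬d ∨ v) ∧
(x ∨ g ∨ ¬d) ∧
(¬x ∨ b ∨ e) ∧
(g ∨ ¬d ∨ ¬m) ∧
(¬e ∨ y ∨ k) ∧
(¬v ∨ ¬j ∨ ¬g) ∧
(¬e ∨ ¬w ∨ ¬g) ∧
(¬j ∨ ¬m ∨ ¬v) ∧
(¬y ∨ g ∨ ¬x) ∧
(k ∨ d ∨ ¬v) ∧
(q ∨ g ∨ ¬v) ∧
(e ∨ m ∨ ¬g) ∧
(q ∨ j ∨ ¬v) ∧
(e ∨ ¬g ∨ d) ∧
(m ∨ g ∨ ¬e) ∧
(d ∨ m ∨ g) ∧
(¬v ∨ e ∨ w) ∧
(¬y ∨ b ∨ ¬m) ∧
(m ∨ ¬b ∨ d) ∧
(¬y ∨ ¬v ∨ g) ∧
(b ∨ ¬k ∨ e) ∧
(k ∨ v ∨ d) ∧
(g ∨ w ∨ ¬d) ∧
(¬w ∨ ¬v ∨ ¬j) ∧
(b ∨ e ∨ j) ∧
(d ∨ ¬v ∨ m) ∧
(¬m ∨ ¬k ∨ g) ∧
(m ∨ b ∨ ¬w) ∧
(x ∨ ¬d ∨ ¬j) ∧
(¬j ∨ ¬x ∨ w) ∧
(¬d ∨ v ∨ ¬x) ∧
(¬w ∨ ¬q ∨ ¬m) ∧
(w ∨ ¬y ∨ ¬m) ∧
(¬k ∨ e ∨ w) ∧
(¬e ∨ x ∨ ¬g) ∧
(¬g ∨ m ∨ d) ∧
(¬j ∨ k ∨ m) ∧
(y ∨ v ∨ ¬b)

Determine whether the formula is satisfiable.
No

No, the formula is not satisfiable.

No assignment of truth values to the variables can make all 60 clauses true simultaneously.

The formula is UNSAT (unsatisfiable).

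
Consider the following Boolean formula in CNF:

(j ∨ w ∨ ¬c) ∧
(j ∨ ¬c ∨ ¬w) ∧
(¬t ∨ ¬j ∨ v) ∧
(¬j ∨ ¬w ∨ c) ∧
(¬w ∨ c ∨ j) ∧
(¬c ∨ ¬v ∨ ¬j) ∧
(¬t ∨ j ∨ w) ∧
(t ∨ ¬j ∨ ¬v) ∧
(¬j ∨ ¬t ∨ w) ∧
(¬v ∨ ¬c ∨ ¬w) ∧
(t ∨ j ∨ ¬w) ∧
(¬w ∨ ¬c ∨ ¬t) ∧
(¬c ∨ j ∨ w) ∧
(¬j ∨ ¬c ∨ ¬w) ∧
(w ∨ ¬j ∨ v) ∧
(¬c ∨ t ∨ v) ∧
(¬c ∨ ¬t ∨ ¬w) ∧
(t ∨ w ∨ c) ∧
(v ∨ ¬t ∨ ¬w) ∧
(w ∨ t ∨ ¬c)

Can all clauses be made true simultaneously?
No

No, the formula is not satisfiable.

No assignment of truth values to the variables can make all 20 clauses true simultaneously.

The formula is UNSAT (unsatisfiable).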